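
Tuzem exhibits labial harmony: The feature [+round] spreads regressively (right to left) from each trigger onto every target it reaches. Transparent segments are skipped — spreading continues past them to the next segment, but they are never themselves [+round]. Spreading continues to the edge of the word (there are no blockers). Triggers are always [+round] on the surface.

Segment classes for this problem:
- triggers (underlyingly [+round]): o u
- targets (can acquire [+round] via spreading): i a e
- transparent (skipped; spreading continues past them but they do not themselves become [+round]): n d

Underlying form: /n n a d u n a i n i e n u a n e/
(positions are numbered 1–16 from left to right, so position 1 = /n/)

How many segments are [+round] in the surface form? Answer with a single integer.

From /u/ at 5 leftward: 4 /d/ transparent; 3 /a/ → [+round]; 2 /n/ transparent; 1 /n/ transparent; word edge.
From /u/ at 13 leftward: 12 /n/ transparent; 11 /e/ → [+round]; 10 /i/ → [+round]; 9 /n/ transparent; 8 /i/ → [+round]; 7 /a/ → [+round]; 6 /n/ transparent; 5 /u/ is itself a trigger — this domain ends here.
Targets with no active source: positions 14 16 stay [-round].
[+round] positions on the surface: 3 5 7 8 10 11 13.

7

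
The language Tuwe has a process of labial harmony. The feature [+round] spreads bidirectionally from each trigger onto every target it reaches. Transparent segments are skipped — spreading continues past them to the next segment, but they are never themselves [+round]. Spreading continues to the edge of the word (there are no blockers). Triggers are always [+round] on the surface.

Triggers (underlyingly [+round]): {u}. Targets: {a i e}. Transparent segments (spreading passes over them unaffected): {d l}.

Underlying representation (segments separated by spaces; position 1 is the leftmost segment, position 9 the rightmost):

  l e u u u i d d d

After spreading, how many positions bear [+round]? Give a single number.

From /u/ at 3 rightward: 4 /u/ is itself a trigger — this domain ends here.
From /u/ at 3 leftward: 2 /e/ → [+round]; 1 /l/ transparent; word edge.
From /u/ at 4 rightward: 5 /u/ is itself a trigger — this domain ends here.
From /u/ at 4 leftward: 3 /u/ is itself a trigger — this domain ends here.
From /u/ at 5 rightward: 6 /i/ → [+round]; 7 /d/ transparent; 8 /d/ transparent; 9 /d/ transparent; word edge.
From /u/ at 5 leftward: 4 /u/ is itself a trigger — this domain ends here.
[+round] positions on the surface: 2 3 4 5 6.

5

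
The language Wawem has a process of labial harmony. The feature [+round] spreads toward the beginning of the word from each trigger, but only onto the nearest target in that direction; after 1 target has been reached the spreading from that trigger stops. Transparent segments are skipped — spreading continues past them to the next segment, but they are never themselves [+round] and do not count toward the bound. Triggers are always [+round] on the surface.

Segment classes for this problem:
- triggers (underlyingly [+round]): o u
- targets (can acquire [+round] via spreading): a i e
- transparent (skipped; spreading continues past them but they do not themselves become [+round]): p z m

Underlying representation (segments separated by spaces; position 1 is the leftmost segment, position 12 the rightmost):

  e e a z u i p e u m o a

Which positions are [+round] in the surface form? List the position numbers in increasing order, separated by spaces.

From /u/ at 5 leftward: 4 /z/ transparent; 3 /a/ → [+round]; bound reached.
From /u/ at 9 leftward: 8 /e/ → [+round]; bound reached.
From /o/ at 11 leftward: 10 /m/ transparent; 9 /u/ is itself a trigger — this domain ends here.
Targets with no active source: positions 1 2 6 12 stay [-round].

3 5 8 9 11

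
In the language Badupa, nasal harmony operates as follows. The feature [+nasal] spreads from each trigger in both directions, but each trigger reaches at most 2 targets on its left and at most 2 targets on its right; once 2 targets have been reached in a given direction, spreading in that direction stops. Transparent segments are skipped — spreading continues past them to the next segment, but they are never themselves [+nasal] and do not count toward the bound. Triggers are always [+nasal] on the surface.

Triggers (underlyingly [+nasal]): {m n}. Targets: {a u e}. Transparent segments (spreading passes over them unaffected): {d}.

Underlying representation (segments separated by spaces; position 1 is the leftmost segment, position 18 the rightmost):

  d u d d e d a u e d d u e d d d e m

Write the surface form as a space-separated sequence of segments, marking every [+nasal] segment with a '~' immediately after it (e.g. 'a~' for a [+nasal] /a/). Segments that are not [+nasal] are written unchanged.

d u d d e d a u e d d u e~ d d d e~ m~

From /m/ at 18 rightward: word edge.
From /m/ at 18 leftward: 17 /e/ → [+nasal]; 16 /d/ transparent; 15 /d/ transparent; 14 /d/ transparent; 13 /e/ → [+nasal]; bound reached.
Targets with no active source: positions 2 5 7 8 9 12 stay [-nasal].
[+nasal] positions on the surface: 13 17 18.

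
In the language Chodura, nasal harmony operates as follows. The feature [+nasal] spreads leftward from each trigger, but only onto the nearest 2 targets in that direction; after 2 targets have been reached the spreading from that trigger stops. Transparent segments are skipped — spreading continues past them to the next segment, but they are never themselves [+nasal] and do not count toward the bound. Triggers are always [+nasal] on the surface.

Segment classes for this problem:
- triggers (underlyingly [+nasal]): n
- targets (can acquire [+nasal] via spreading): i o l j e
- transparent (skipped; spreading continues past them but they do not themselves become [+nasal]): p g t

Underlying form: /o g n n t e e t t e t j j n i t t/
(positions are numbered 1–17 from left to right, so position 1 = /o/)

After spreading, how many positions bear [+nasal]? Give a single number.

6

From /n/ at 3 leftward: 2 /g/ transparent; 1 /o/ → [+nasal]; word edge.
From /n/ at 4 leftward: 3 /n/ is itself a trigger — this domain ends here.
From /n/ at 14 leftward: 13 /j/ → [+nasal]; 12 /j/ → [+nasal]; bound reached.
Targets with no active source: positions 6 7 10 15 stay [-nasal].
[+nasal] positions on the surface: 1 3 4 12 13 14.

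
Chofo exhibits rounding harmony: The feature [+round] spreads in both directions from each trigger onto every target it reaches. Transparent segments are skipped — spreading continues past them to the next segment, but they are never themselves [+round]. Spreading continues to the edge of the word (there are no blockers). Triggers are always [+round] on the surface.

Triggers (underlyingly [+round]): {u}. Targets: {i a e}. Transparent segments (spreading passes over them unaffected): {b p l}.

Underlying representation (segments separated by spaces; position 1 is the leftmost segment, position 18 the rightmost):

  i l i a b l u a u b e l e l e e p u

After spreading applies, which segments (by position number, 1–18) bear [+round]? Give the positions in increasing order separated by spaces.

1 3 4 7 8 9 11 13 15 16 18

From /u/ at 7 rightward: 8 /a/ → [+round]; 9 /u/ is itself a trigger — this domain ends here.
From /u/ at 7 leftward: 6 /l/ transparent; 5 /b/ transparent; 4 /a/ → [+round]; 3 /i/ → [+round]; 2 /l/ transparent; 1 /i/ → [+round]; word edge.
From /u/ at 9 rightward: 10 /b/ transparent; 11 /e/ → [+round]; 12 /l/ transparent; 13 /e/ → [+round]; 14 /l/ transparent; 15 /e/ → [+round]; 16 /e/ → [+round]; 17 /p/ transparent; 18 /u/ is itself a trigger — this domain ends here.
From /u/ at 9 leftward: 8 /a/ → [+round]; 7 /u/ is itself a trigger — this domain ends here.
From /u/ at 18 rightward: word edge.
From /u/ at 18 leftward: 17 /p/ transparent; 16 /e/ → [+round]; 15 /e/ → [+round]; 14 /l/ transparent; 13 /e/ → [+round]; 12 /l/ transparent; 11 /e/ → [+round]; 10 /b/ transparent; 9 /u/ is itself a trigger — this domain ends here.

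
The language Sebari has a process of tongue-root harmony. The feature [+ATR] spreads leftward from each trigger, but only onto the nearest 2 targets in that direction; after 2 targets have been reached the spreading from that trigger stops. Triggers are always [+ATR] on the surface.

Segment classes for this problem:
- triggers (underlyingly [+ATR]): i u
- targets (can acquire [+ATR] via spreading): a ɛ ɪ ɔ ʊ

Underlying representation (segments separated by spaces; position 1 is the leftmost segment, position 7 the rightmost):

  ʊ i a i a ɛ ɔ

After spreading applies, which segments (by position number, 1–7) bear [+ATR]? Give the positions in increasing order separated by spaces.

1 2 3 4

From /i/ at 2 leftward: 1 /ʊ/ → [+ATR]; word edge.
From /i/ at 4 leftward: 3 /a/ → [+ATR]; 2 /i/ is itself a trigger — this domain ends here.
Targets with no active source: positions 5 6 7 stay [-ATR].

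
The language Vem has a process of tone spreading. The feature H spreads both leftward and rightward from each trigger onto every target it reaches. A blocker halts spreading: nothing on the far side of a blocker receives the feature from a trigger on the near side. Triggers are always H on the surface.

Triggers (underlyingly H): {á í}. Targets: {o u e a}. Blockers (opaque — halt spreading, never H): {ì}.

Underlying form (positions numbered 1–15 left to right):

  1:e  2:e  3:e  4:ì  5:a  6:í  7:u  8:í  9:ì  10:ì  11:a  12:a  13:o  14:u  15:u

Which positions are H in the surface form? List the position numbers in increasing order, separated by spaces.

From /í/ at 6 rightward: 7 /u/ → H; 8 /í/ is itself a trigger — this domain ends here.
From /í/ at 6 leftward: 5 /a/ → H; 4 /ì/ blocks.
From /í/ at 8 rightward: 9 /ì/ blocks.
From /í/ at 8 leftward: 7 /u/ → H; 6 /í/ is itself a trigger — this domain ends here.
Targets with no active source: positions 1 2 3 11 12 13 14 15 stay [-high tone].

5 6 7 8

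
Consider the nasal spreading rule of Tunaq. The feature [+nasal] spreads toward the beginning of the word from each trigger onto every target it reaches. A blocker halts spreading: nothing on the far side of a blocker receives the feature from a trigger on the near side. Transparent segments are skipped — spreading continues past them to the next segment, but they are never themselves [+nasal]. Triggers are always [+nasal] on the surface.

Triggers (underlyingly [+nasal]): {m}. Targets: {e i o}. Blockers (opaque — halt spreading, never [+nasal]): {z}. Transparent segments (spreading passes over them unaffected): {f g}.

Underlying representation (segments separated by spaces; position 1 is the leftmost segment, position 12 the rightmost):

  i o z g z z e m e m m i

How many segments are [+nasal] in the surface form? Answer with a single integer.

From /m/ at 8 leftward: 7 /e/ → [+nasal]; 6 /z/ blocks.
From /m/ at 10 leftward: 9 /e/ → [+nasal]; 8 /m/ is itself a trigger — this domain ends here.
From /m/ at 11 leftward: 10 /m/ is itself a trigger — this domain ends here.
Targets with no active source: positions 1 2 12 stay [-nasal].
[+nasal] positions on the surface: 7 8 9 10 11.

5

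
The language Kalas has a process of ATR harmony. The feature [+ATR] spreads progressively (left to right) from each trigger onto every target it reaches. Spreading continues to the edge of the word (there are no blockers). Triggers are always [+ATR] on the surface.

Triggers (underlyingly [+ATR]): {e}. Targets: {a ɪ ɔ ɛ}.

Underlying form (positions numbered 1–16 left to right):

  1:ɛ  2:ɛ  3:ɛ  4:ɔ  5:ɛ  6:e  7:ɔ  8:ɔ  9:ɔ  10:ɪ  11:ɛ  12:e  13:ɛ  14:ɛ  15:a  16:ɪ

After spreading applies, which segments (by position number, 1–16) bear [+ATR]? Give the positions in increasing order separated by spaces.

From /e/ at 6 rightward: 7 /ɔ/ → [+ATR]; 8 /ɔ/ → [+ATR]; 9 /ɔ/ → [+ATR]; 10 /ɪ/ → [+ATR]; 11 /ɛ/ → [+ATR]; 12 /e/ is itself a trigger — this domain ends here.
From /e/ at 12 rightward: 13 /ɛ/ → [+ATR]; 14 /ɛ/ → [+ATR]; 15 /a/ → [+ATR]; 16 /ɪ/ → [+ATR]; word edge.
Targets with no active source: positions 1 2 3 4 5 stay [-ATR].

6 7 8 9 10 11 12 13 14 15 16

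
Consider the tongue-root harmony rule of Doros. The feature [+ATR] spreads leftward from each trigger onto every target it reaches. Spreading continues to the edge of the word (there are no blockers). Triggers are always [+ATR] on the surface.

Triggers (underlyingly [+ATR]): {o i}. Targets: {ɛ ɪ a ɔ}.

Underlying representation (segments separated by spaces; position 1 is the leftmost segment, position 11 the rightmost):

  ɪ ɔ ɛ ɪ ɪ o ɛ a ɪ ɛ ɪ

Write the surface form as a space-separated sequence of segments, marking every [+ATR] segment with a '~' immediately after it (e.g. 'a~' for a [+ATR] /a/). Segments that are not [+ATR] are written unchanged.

From /o/ at 6 leftward: 5 /ɪ/ → [+ATR]; 4 /ɪ/ → [+ATR]; 3 /ɛ/ → [+ATR]; 2 /ɔ/ → [+ATR]; 1 /ɪ/ → [+ATR]; word edge.
Targets with no active source: positions 7 8 9 10 11 stay [-ATR].
[+ATR] positions on the surface: 1 2 3 4 5 6.

ɪ~ ɔ~ ɛ~ ɪ~ ɪ~ o~ ɛ a ɪ ɛ ɪ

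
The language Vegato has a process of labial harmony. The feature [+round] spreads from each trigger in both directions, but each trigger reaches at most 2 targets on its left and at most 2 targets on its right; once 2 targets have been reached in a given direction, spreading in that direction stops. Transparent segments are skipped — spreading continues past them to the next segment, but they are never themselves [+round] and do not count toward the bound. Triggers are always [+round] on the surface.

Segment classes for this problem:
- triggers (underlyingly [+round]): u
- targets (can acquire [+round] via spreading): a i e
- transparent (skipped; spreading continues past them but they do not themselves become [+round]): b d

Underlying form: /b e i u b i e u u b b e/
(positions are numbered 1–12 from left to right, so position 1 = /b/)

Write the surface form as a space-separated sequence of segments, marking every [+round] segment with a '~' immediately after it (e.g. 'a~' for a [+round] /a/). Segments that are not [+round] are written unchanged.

b e~ i~ u~ b i~ e~ u~ u~ b b e~

From /u/ at 4 rightward: 5 /b/ transparent; 6 /i/ → [+round]; 7 /e/ → [+round]; bound reached.
From /u/ at 4 leftward: 3 /i/ → [+round]; 2 /e/ → [+round]; bound reached.
From /u/ at 8 rightward: 9 /u/ is itself a trigger — this domain ends here.
From /u/ at 8 leftward: 7 /e/ → [+round]; 6 /i/ → [+round]; bound reached.
From /u/ at 9 rightward: 10 /b/ transparent; 11 /b/ transparent; 12 /e/ → [+round]; word edge.
From /u/ at 9 leftward: 8 /u/ is itself a trigger — this domain ends here.
[+round] positions on the surface: 2 3 4 6 7 8 9 12.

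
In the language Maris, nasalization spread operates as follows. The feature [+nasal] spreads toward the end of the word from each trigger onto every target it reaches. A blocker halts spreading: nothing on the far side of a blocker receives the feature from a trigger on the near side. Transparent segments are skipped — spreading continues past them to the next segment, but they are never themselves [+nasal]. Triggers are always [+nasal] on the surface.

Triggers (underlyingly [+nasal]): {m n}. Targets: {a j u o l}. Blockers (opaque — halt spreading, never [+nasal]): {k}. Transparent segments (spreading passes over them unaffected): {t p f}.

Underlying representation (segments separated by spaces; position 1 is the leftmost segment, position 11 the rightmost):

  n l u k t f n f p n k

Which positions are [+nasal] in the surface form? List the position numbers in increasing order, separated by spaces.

From /n/ at 1 rightward: 2 /l/ → [+nasal]; 3 /u/ → [+nasal]; 4 /k/ blocks.
From /n/ at 7 rightward: 8 /f/ transparent; 9 /p/ transparent; 10 /n/ is itself a trigger — this domain ends here.
From /n/ at 10 rightward: 11 /k/ blocks.

1 2 3 7 10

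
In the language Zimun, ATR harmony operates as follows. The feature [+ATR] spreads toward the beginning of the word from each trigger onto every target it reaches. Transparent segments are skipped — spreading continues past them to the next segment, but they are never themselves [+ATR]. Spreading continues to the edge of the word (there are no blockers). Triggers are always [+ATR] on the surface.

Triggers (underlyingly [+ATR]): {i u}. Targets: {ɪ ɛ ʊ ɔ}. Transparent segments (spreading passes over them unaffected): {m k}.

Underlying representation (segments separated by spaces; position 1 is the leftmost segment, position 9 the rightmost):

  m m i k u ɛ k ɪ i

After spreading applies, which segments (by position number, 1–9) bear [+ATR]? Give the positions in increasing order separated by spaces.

From /i/ at 3 leftward: 2 /m/ transparent; 1 /m/ transparent; word edge.
From /u/ at 5 leftward: 4 /k/ transparent; 3 /i/ is itself a trigger — this domain ends here.
From /i/ at 9 leftward: 8 /ɪ/ → [+ATR]; 7 /k/ transparent; 6 /ɛ/ → [+ATR]; 5 /u/ is itself a trigger — this domain ends here.

3 5 6 8 9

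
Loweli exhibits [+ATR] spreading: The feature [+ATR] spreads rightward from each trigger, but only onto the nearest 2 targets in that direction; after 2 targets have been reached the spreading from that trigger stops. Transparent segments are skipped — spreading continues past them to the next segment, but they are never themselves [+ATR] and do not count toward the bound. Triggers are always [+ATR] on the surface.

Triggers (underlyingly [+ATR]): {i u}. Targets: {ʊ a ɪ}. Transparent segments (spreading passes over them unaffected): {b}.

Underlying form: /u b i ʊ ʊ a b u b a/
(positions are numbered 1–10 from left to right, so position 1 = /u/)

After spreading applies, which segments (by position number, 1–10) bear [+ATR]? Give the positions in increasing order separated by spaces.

1 3 4 5 8 10

From /u/ at 1 rightward: 2 /b/ transparent; 3 /i/ is itself a trigger — this domain ends here.
From /i/ at 3 rightward: 4 /ʊ/ → [+ATR]; 5 /ʊ/ → [+ATR]; bound reached.
From /u/ at 8 rightward: 9 /b/ transparent; 10 /a/ → [+ATR]; word edge.
Target with no active source: position 6 stays [-ATR].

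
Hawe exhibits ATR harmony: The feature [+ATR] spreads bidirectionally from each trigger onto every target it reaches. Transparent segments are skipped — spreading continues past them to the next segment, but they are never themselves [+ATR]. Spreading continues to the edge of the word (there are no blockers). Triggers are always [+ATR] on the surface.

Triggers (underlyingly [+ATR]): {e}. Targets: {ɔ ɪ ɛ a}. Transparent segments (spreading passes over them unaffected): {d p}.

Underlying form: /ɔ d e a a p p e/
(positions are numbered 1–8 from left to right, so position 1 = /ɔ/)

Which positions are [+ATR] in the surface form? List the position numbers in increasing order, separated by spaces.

From /e/ at 3 rightward: 4 /a/ → [+ATR]; 5 /a/ → [+ATR]; 6 /p/ transparent; 7 /p/ transparent; 8 /e/ is itself a trigger — this domain ends here.
From /e/ at 3 leftward: 2 /d/ transparent; 1 /ɔ/ → [+ATR]; word edge.
From /e/ at 8 rightward: word edge.
From /e/ at 8 leftward: 7 /p/ transparent; 6 /p/ transparent; 5 /a/ → [+ATR]; 4 /a/ → [+ATR]; 3 /e/ is itself a trigger — this domain ends here.

1 3 4 5 8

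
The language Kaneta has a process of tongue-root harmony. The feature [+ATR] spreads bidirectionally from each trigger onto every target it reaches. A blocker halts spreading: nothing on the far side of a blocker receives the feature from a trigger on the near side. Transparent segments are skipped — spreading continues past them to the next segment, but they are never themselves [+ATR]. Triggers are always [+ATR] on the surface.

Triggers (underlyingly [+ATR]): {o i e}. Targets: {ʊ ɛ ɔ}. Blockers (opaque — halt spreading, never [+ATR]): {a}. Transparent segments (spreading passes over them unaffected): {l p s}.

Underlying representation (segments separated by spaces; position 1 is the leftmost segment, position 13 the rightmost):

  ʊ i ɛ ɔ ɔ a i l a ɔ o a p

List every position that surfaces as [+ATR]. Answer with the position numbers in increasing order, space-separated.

1 2 3 4 5 7 10 11

From /i/ at 2 rightward: 3 /ɛ/ → [+ATR]; 4 /ɔ/ → [+ATR]; 5 /ɔ/ → [+ATR]; 6 /a/ blocks.
From /i/ at 2 leftward: 1 /ʊ/ → [+ATR]; word edge.
From /i/ at 7 rightward: 8 /l/ transparent; 9 /a/ blocks.
From /i/ at 7 leftward: 6 /a/ blocks.
From /o/ at 11 rightward: 12 /a/ blocks.
From /o/ at 11 leftward: 10 /ɔ/ → [+ATR]; 9 /a/ blocks.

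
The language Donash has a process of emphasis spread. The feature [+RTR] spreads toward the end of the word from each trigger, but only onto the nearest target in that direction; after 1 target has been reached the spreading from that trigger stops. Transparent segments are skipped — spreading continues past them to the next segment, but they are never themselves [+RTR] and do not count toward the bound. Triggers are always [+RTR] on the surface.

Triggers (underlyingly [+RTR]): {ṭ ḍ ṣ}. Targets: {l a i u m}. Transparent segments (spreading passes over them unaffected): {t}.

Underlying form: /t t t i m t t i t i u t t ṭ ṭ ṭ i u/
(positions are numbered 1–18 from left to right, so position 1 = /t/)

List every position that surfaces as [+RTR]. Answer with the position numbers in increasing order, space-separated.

14 15 16 17

From /ṭ/ at 14 rightward: 15 /ṭ/ is itself a trigger — this domain ends here.
From /ṭ/ at 15 rightward: 16 /ṭ/ is itself a trigger — this domain ends here.
From /ṭ/ at 16 rightward: 17 /i/ → [+RTR]; bound reached.
Targets with no active source: positions 4 5 8 10 11 18 stay [-emphatic].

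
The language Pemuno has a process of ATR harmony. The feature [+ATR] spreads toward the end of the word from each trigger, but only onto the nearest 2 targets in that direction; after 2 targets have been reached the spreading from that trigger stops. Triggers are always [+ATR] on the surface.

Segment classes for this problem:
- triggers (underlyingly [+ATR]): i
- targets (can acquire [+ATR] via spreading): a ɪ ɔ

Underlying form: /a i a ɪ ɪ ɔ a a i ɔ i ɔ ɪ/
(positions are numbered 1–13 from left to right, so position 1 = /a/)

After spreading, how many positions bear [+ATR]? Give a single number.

From /i/ at 2 rightward: 3 /a/ → [+ATR]; 4 /ɪ/ → [+ATR]; bound reached.
From /i/ at 9 rightward: 10 /ɔ/ → [+ATR]; 11 /i/ is itself a trigger — this domain ends here.
From /i/ at 11 rightward: 12 /ɔ/ → [+ATR]; 13 /ɪ/ → [+ATR]; bound reached.
Targets with no active source: positions 1 5 6 7 8 stay [-ATR].
[+ATR] positions on the surface: 2 3 4 9 10 11 12 13.

8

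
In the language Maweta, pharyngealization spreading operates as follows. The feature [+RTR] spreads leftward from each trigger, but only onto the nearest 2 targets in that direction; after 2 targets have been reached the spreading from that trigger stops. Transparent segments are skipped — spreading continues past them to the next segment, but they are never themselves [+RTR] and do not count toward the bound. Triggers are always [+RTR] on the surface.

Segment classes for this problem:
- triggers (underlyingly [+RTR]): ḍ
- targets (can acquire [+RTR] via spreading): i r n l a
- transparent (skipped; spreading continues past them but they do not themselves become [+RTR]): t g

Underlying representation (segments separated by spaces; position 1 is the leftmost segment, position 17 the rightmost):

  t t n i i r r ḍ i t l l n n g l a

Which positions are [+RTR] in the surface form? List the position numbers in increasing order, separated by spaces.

6 7 8

From /ḍ/ at 8 leftward: 7 /r/ → [+RTR]; 6 /r/ → [+RTR]; bound reached.
Targets with no active source: positions 3 4 5 9 11 12 13 14 16 17 stay [-emphatic].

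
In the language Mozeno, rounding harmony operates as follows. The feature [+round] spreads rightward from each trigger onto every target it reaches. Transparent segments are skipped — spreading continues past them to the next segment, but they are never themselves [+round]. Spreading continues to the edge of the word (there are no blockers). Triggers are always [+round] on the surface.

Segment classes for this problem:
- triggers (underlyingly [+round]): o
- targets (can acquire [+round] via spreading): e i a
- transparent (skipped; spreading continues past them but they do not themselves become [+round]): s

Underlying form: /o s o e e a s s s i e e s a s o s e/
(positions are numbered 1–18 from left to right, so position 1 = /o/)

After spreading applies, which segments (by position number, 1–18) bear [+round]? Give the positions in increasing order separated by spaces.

From /o/ at 1 rightward: 2 /s/ transparent; 3 /o/ is itself a trigger — this domain ends here.
From /o/ at 3 rightward: 4 /e/ → [+round]; 5 /e/ → [+round]; 6 /a/ → [+round]; 7 /s/ transparent; 8 /s/ transparent; 9 /s/ transparent; 10 /i/ → [+round]; 11 /e/ → [+round]; 12 /e/ → [+round]; 13 /s/ transparent; 14 /a/ → [+round]; 15 /s/ transparent; 16 /o/ is itself a trigger — this domain ends here.
From /o/ at 16 rightward: 17 /s/ transparent; 18 /e/ → [+round]; word edge.

1 3 4 5 6 10 11 12 14 16 18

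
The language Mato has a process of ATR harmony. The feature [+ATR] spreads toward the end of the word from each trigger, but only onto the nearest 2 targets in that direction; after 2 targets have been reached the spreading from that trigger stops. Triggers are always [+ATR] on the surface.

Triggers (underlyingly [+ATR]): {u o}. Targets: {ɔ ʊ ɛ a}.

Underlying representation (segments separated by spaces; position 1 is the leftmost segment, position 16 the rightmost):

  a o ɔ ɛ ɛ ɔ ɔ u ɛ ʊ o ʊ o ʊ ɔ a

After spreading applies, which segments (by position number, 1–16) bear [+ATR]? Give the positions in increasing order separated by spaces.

2 3 4 8 9 10 11 12 13 14 15

From /o/ at 2 rightward: 3 /ɔ/ → [+ATR]; 4 /ɛ/ → [+ATR]; bound reached.
From /u/ at 8 rightward: 9 /ɛ/ → [+ATR]; 10 /ʊ/ → [+ATR]; bound reached.
From /o/ at 11 rightward: 12 /ʊ/ → [+ATR]; 13 /o/ is itself a trigger — this domain ends here.
From /o/ at 13 rightward: 14 /ʊ/ → [+ATR]; 15 /ɔ/ → [+ATR]; bound reached.
Targets with no active source: positions 1 5 6 7 16 stay [-ATR].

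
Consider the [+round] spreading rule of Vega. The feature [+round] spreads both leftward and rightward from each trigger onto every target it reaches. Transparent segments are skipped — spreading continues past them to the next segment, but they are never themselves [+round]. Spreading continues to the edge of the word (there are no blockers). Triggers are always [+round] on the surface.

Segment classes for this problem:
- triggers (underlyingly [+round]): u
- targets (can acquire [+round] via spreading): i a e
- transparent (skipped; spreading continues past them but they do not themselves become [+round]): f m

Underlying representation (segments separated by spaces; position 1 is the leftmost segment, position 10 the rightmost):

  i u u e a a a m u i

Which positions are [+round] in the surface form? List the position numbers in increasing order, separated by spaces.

1 2 3 4 5 6 7 9 10

From /u/ at 2 rightward: 3 /u/ is itself a trigger — this domain ends here.
From /u/ at 2 leftward: 1 /i/ → [+round]; word edge.
From /u/ at 3 rightward: 4 /e/ → [+round]; 5 /a/ → [+round]; 6 /a/ → [+round]; 7 /a/ → [+round]; 8 /m/ transparent; 9 /u/ is itself a trigger — this domain ends here.
From /u/ at 3 leftward: 2 /u/ is itself a trigger — this domain ends here.
From /u/ at 9 rightward: 10 /i/ → [+round]; word edge.
From /u/ at 9 leftward: 8 /m/ transparent; 7 /a/ → [+round]; 6 /a/ → [+round]; 5 /a/ → [+round]; 4 /e/ → [+round]; 3 /u/ is itself a trigger — this domain ends here.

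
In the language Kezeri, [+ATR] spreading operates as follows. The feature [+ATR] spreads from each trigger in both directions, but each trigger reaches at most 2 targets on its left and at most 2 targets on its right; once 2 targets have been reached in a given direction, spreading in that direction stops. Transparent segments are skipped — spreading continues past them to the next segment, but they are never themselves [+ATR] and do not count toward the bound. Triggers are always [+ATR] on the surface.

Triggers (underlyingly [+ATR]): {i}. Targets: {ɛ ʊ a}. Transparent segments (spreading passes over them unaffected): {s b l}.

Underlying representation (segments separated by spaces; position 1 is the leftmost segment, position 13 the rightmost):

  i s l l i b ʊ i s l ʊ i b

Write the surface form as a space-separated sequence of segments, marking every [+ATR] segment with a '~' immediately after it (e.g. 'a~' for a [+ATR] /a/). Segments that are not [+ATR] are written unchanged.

i~ s l l i~ b ʊ~ i~ s l ʊ~ i~ b

From /i/ at 1 rightward: 2 /s/ transparent; 3 /l/ transparent; 4 /l/ transparent; 5 /i/ is itself a trigger — this domain ends here.
From /i/ at 1 leftward: word edge.
From /i/ at 5 rightward: 6 /b/ transparent; 7 /ʊ/ → [+ATR]; 8 /i/ is itself a trigger — this domain ends here.
From /i/ at 5 leftward: 4 /l/ transparent; 3 /l/ transparent; 2 /s/ transparent; 1 /i/ is itself a trigger — this domain ends here.
From /i/ at 8 rightward: 9 /s/ transparent; 10 /l/ transparent; 11 /ʊ/ → [+ATR]; 12 /i/ is itself a trigger — this domain ends here.
From /i/ at 8 leftward: 7 /ʊ/ → [+ATR]; 6 /b/ transparent; 5 /i/ is itself a trigger — this domain ends here.
From /i/ at 12 rightward: 13 /b/ transparent; word edge.
From /i/ at 12 leftward: 11 /ʊ/ → [+ATR]; 10 /l/ transparent; 9 /s/ transparent; 8 /i/ is itself a trigger — this domain ends here.
[+ATR] positions on the surface: 1 5 7 8 11 12.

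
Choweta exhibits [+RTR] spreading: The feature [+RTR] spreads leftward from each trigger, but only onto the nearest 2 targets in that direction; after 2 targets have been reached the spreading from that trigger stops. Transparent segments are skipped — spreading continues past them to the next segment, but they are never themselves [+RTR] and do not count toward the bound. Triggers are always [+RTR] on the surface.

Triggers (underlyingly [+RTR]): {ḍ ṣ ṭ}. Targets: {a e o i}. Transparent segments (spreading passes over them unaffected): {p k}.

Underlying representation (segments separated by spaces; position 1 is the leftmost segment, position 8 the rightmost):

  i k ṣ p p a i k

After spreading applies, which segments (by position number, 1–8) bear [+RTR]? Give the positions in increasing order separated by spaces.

From /ṣ/ at 3 leftward: 2 /k/ transparent; 1 /i/ → [+RTR]; word edge.
Targets with no active source: positions 6 7 stay [-emphatic].

1 3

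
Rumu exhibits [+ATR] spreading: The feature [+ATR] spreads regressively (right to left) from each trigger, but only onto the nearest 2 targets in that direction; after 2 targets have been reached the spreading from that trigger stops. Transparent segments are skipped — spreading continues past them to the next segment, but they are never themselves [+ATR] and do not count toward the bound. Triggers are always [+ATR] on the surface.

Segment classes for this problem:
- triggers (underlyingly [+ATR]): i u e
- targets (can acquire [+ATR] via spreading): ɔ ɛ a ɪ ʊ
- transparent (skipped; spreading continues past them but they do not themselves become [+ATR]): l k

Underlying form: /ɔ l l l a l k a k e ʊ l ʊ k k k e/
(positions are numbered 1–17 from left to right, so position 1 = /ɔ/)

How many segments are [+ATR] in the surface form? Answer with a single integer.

6

From /e/ at 10 leftward: 9 /k/ transparent; 8 /a/ → [+ATR]; 7 /k/ transparent; 6 /l/ transparent; 5 /a/ → [+ATR]; bound reached.
From /e/ at 17 leftward: 16 /k/ transparent; 15 /k/ transparent; 14 /k/ transparent; 13 /ʊ/ → [+ATR]; 12 /l/ transparent; 11 /ʊ/ → [+ATR]; bound reached.
Target with no active source: position 1 stays [-ATR].
[+ATR] positions on the surface: 5 8 10 11 13 17.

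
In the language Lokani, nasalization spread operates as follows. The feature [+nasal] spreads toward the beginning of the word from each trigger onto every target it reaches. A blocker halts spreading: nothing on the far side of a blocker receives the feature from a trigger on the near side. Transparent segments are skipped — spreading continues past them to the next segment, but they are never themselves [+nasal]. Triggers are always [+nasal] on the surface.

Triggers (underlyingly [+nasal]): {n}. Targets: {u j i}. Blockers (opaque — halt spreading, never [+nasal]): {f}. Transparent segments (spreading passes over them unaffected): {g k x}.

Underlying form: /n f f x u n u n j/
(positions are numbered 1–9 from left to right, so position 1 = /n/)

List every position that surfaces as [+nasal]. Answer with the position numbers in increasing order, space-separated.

From /n/ at 1 leftward: word edge.
From /n/ at 6 leftward: 5 /u/ → [+nasal]; 4 /x/ transparent; 3 /f/ blocks.
From /n/ at 8 leftward: 7 /u/ → [+nasal]; 6 /n/ is itself a trigger — this domain ends here.
Target with no active source: position 9 stays [-nasal].

1 5 6 7 8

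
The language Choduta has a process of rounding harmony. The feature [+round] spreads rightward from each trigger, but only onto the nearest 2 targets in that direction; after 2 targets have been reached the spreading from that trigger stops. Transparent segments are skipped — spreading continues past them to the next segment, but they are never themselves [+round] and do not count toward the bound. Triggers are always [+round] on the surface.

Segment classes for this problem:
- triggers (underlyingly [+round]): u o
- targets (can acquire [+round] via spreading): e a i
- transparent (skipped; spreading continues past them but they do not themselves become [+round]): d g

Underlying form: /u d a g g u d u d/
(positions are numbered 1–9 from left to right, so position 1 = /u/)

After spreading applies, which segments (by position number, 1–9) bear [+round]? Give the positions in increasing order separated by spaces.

1 3 6 8

From /u/ at 1 rightward: 2 /d/ transparent; 3 /a/ → [+round]; 4 /g/ transparent; 5 /g/ transparent; 6 /u/ is itself a trigger — this domain ends here.
From /u/ at 6 rightward: 7 /d/ transparent; 8 /u/ is itself a trigger — this domain ends here.
From /u/ at 8 rightward: 9 /d/ transparent; word edge.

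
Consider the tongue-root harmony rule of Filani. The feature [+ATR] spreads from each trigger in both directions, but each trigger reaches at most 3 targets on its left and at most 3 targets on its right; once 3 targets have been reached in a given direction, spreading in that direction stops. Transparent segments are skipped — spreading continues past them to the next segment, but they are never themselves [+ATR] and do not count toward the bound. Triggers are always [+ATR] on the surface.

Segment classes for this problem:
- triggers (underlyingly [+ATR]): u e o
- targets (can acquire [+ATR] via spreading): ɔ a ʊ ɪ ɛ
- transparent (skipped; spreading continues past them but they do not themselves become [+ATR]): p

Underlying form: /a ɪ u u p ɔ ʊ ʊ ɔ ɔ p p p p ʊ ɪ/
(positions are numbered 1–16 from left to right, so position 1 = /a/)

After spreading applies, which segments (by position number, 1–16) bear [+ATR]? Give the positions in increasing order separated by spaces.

From /u/ at 3 rightward: 4 /u/ is itself a trigger — this domain ends here.
From /u/ at 3 leftward: 2 /ɪ/ → [+ATR]; 1 /a/ → [+ATR]; word edge.
From /u/ at 4 rightward: 5 /p/ transparent; 6 /ɔ/ → [+ATR]; 7 /ʊ/ → [+ATR]; 8 /ʊ/ → [+ATR]; bound reached.
From /u/ at 4 leftward: 3 /u/ is itself a trigger — this domain ends here.
Targets with no active source: positions 9 10 15 16 stay [-ATR].

1 2 3 4 6 7 8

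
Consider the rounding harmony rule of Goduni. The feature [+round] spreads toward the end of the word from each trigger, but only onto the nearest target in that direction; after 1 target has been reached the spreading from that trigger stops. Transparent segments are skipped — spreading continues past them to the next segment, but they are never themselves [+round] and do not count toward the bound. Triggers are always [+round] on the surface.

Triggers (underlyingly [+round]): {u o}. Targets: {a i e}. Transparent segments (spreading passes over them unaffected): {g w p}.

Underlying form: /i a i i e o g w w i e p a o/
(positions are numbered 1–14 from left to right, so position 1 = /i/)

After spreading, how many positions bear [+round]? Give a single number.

3

From /o/ at 6 rightward: 7 /g/ transparent; 8 /w/ transparent; 9 /w/ transparent; 10 /i/ → [+round]; bound reached.
From /o/ at 14 rightward: word edge.
Targets with no active source: positions 1 2 3 4 5 11 13 stay [-round].
[+round] positions on the surface: 6 10 14.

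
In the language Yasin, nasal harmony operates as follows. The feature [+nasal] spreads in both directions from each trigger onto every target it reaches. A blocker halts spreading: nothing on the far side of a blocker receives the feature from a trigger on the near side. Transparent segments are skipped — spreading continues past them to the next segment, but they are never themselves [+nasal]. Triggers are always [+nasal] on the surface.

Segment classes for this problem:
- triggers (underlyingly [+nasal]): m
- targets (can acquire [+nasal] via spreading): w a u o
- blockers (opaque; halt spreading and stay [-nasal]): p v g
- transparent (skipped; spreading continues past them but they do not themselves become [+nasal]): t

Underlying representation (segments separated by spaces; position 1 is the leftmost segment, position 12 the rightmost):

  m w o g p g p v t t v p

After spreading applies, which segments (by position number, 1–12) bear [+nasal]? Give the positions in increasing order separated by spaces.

1 2 3

From /m/ at 1 rightward: 2 /w/ → [+nasal]; 3 /o/ → [+nasal]; 4 /g/ blocks.
From /m/ at 1 leftward: word edge.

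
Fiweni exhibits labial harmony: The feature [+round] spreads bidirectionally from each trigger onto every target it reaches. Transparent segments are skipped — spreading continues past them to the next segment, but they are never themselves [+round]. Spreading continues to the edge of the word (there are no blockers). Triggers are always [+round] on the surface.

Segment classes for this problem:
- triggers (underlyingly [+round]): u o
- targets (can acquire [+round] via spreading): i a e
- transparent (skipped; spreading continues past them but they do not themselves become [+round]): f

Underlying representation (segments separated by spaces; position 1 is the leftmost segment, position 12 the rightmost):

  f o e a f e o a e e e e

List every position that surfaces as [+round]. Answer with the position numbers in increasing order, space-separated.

2 3 4 6 7 8 9 10 11 12

From /o/ at 2 rightward: 3 /e/ → [+round]; 4 /a/ → [+round]; 5 /f/ transparent; 6 /e/ → [+round]; 7 /o/ is itself a trigger — this domain ends here.
From /o/ at 2 leftward: 1 /f/ transparent; word edge.
From /o/ at 7 rightward: 8 /a/ → [+round]; 9 /e/ → [+round]; 10 /e/ → [+round]; 11 /e/ → [+round]; 12 /e/ → [+round]; word edge.
From /o/ at 7 leftward: 6 /e/ → [+round]; 5 /f/ transparent; 4 /a/ → [+round]; 3 /e/ → [+round]; 2 /o/ is itself a trigger — this domain ends here.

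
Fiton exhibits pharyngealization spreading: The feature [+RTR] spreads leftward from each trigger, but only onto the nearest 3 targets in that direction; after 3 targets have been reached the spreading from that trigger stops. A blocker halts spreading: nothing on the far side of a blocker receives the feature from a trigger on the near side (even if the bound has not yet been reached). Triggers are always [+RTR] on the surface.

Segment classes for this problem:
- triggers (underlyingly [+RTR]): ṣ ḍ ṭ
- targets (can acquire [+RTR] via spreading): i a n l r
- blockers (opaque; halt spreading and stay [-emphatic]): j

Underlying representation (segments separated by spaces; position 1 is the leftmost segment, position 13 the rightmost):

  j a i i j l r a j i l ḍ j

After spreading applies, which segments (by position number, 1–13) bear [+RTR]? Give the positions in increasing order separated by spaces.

10 11 12

From /ḍ/ at 12 leftward: 11 /l/ → [+RTR]; 10 /i/ → [+RTR]; 9 /j/ blocks.
Targets with no active source: positions 2 3 4 6 7 8 stay [-emphatic].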